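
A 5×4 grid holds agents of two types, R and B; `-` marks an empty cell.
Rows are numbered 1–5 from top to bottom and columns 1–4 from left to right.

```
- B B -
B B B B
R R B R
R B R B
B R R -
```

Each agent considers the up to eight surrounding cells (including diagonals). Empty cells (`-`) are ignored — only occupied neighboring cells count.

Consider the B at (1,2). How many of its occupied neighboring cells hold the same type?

4

Occupied neighbors of (1,2): (1,3)=B, (2,1)=B, (2,2)=B, (2,3)=B.
Same type (B): 4 of 4.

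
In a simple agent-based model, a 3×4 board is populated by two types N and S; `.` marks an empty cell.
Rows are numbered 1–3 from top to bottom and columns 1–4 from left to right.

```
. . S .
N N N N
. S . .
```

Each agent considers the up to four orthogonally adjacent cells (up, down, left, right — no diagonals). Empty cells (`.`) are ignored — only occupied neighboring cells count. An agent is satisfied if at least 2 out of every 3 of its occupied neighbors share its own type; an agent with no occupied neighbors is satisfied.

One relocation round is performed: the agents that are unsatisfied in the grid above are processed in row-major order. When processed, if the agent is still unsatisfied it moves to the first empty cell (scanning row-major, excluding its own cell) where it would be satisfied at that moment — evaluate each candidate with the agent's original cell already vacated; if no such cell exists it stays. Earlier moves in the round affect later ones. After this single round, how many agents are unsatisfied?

2

Initially unsatisfied (in order): (1,3), (3,2).
  (1,3): no empty cell satisfies it; stays.
  (3,2): no empty cell satisfies it; stays.
Resulting grid:
. . S .
N N N N
. S . .
Unsatisfied now: (1,3), (3,2).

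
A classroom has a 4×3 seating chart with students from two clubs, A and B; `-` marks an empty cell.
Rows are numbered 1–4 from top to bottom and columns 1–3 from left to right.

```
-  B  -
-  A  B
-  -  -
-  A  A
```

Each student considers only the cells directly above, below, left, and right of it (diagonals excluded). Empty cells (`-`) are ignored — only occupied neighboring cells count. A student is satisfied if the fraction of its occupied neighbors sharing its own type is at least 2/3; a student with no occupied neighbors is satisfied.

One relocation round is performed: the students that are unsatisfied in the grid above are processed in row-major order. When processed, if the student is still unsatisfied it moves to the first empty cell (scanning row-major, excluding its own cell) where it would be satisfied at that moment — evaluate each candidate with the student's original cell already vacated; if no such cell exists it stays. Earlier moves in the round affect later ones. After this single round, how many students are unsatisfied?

Initially unsatisfied (in order): (1,2), (2,2), (2,3).
  (1,2) → (1,1).
  (2,2) → (3,1).
  (2,3): now satisfied by earlier moves; stays.
Resulting grid:
B - -
- - B
A - -
- A A
All satisfied now.

0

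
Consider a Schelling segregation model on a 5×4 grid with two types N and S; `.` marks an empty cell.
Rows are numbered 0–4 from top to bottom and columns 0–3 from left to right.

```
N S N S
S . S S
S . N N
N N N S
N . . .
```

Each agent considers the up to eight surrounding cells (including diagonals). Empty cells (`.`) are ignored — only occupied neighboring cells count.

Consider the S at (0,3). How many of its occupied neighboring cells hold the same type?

Occupied neighbors of (0,3): (0,2)=N, (1,2)=S, (1,3)=S.
Same type (S): 2 of 3.

2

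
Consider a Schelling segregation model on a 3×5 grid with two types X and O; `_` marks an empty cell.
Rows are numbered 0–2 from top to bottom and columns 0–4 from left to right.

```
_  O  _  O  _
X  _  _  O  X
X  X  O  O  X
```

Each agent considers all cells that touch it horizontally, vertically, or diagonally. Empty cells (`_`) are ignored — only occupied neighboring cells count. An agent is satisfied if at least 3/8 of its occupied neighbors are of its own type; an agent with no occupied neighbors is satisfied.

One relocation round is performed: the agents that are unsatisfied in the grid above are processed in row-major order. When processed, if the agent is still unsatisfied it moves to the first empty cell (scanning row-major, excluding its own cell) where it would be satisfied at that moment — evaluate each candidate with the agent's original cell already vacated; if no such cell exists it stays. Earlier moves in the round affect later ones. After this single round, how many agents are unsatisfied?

0

Initially unsatisfied (in order): (0,1), (1,4), (2,4).
  (0,1) → (0,2).
  (1,4) → (0,0).
  (2,4) → (0,1).
Resulting grid:
X X O O _
X _ _ O _
X X O O _
All satisfied now.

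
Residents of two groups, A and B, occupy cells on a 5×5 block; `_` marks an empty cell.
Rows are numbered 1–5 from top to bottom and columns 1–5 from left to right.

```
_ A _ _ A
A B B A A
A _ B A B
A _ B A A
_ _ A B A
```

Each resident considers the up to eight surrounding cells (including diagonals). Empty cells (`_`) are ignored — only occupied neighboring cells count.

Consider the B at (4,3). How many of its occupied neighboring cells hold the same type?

2

Occupied neighbors of (4,3): (3,3)=B, (3,4)=A, (4,4)=A, (5,3)=A, (5,4)=B.
Same type (B): 2 of 5.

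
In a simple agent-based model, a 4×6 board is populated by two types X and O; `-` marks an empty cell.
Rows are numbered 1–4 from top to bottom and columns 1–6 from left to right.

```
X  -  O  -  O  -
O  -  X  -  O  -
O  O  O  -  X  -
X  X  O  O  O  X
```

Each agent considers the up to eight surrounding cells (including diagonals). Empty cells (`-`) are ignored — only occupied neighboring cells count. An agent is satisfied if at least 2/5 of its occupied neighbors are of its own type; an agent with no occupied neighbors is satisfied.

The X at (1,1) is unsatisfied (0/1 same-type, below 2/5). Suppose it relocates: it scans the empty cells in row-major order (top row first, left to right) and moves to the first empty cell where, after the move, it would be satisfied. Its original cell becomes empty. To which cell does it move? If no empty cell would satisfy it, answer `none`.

(3,6)

Vacating (1,1). Empty cells in order:
  (1,2): 1/3 same-type → still unsatisfied.
  (1,4): 1/4 same-type → still unsatisfied.
  (1,6): 0/2 same-type → still unsatisfied.
  (2,2): 1/6 same-type → still unsatisfied.
  (2,4): 2/6 same-type → still unsatisfied.
  (2,6): 1/3 same-type → still unsatisfied.
  (3,4): 2/7 same-type → still unsatisfied.
  (3,6): 2/4 same-type → satisfied — stop here.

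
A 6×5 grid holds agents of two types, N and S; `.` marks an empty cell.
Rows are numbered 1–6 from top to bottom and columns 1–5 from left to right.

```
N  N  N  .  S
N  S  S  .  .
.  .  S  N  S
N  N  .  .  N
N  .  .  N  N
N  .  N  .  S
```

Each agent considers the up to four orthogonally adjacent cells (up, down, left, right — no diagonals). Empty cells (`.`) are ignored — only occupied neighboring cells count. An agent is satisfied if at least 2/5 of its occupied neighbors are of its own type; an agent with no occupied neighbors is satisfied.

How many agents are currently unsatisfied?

4

(1,1)N 2/2 ok
(1,2)N 2/3 ok
(1,3)N 1/2 ok
(1,5)S 0/0 ok
(2,1)N 1/2 ok
(2,2)S 1/3 unhappy
(2,3)S 2/3 ok
(3,3)S 1/2 ok
(3,4)N 0/2 unhappy
(3,5)S 0/2 unhappy
(4,1)N 2/2 ok
(4,2)N 1/1 ok
(4,5)N 1/2 ok
(5,1)N 2/2 ok
(5,4)N 1/1 ok
(5,5)N 2/3 ok
(6,1)N 1/1 ok
(6,3)N 0/0 ok
(6,5)S 0/1 unhappy
Unsatisfied: (2,2), (3,4), (3,5), (6,5) — 4 in total.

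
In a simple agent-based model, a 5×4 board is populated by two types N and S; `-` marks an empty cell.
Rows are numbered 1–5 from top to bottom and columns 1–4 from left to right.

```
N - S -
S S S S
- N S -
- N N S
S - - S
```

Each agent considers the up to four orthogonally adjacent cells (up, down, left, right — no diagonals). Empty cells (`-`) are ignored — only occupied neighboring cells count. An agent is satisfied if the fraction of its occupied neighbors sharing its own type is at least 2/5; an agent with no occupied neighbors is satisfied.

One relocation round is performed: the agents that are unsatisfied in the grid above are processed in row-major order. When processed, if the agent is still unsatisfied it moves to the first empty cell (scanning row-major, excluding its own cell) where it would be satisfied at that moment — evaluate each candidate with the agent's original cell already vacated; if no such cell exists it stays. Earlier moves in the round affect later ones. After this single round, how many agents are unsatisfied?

0

Initially unsatisfied (in order): (1,1), (3,2), (3,3), (4,3).
  (1,1) → (3,1).
  (3,2): now satisfied by earlier moves; stays.
  (3,3) → (1,1).
  (4,3): now satisfied by earlier moves; stays.
Resulting grid:
S - S -
S S S S
N N - -
- N N S
S - - S
All satisfied now.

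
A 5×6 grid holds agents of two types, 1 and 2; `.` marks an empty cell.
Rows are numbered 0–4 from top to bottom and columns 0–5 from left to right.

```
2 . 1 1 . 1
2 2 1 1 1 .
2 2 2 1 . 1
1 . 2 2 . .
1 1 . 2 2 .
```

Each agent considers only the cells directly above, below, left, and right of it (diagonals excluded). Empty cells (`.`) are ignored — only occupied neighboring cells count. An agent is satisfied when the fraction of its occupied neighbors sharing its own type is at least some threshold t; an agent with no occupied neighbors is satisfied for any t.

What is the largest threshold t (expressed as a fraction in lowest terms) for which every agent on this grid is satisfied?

(0,0)2 1/1
(0,2)1 2/2
(0,3)1 2/2
(0,5)1 — no occupied neighbors
(1,0)2 3/3
(1,1)2 2/3
(1,2)1 2/4
(1,3)1 4/4
(1,4)1 1/1
(2,0)2 2/3
(2,1)2 3/3
(2,2)2 2/4
(2,3)1 1/3
(2,5)1 — no occupied neighbors
(3,0)1 1/2
(3,2)2 2/2
(3,3)2 2/3
(4,0)1 2/2
(4,1)1 1/1
(4,3)2 2/2
(4,4)2 1/1
The smallest same-type fraction is 1/3 at (2,3), which reduces to 1/3. Any threshold above that leaves this agent unsatisfied.

1/3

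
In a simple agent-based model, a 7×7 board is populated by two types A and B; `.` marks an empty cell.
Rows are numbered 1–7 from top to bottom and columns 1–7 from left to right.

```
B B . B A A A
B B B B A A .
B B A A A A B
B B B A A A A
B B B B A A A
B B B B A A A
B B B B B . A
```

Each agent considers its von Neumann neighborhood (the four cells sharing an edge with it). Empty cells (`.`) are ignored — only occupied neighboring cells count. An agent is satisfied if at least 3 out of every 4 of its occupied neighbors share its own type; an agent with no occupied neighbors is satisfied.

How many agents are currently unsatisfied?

Row 1: (1,1)B 2/2 ok · (1,2)B 2/2 ok · (1,4)B 1/2 unhappy · (1,5)A 2/3 unhappy · (1,6)A 3/3 ok · (1,7)A 1/1 ok
Row 2: (2,1)B 3/3 ok · (2,2)B 4/4 ok · (2,3)B 2/3 unhappy · (2,4)B 2/4 unhappy · (2,5)A 3/4 ok · (2,6)A 3/3 ok
Row 3: (3,1)B 3/3 ok · (3,2)B 3/4 ok · (3,3)A 1/4 unhappy · (3,4)A 3/4 ok · (3,5)A 4/4 ok · (3,6)A 3/4 ok · (3,7)B 0/2 unhappy
Row 4: (4,1)B 3/3 ok · (4,2)B 4/4 ok · (4,3)B 2/4 unhappy · (4,4)A 2/4 unhappy · (4,5)A 4/4 ok · (4,6)A 4/4 ok · (4,7)A 2/3 unhappy
Row 5: (5,1)B 3/3 ok · (5,2)B 4/4 ok · (5,3)B 4/4 ok · (5,4)B 2/4 unhappy · (5,5)A 3/4 ok · (5,6)A 4/4 ok · (5,7)A 3/3 ok
Row 6: (6,1)B 3/3 ok · (6,2)B 4/4 ok · (6,3)B 4/4 ok · (6,4)B 3/4 ok · (6,5)A 2/4 unhappy · (6,6)A 3/3 ok · (6,7)A 3/3 ok
Row 7: (7,1)B 2/2 ok · (7,2)B 3/3 ok · (7,3)B 3/3 ok · (7,4)B 3/3 ok · (7,5)B 1/2 unhappy · (7,7)A 1/1 ok
Unsatisfied: (1,4), (1,5), (2,3), (2,4), (3,3), (3,7), (4,3), (4,4), (4,7), (5,4), (6,5), (7,5) — 12 in total.

12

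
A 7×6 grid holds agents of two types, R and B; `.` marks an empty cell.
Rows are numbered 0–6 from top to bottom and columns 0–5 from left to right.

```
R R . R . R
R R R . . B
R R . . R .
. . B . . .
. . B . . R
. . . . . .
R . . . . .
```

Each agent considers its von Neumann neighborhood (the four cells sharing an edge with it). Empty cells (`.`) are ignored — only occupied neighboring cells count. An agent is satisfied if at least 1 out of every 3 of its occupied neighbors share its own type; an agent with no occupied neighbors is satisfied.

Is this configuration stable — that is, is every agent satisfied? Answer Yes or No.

(0,0)R 2/2 ✓
(0,1)R 2/2 ✓
(0,3)R 0/0 ✓
(0,5)R 0/1 ✗
(1,0)R 3/3 ✓
(1,1)R 4/4 ✓
(1,2)R 1/1 ✓
(1,5)B 0/1 ✗
(2,0)R 2/2 ✓
(2,1)R 2/2 ✓
(2,4)R 0/0 ✓
(3,2)B 1/1 ✓
(4,2)B 1/1 ✓
(4,5)R 0/0 ✓
(6,0)R 0/0 ✓
For instance (0,5) has only 0/1 same-type neighbors, below 1/3.

No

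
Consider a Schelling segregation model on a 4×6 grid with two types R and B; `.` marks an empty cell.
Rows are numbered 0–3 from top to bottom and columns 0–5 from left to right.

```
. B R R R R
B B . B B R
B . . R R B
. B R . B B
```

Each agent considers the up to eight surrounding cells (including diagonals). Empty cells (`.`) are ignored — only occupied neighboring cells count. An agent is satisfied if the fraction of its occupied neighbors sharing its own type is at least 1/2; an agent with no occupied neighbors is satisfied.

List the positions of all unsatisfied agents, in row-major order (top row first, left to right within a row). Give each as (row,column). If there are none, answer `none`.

Row 0: (0,1)B 2/3 ✓ · (0,2)R 1/4 ✗ · (0,3)R 2/4 ✓ · (0,4)R 3/5 ✓ · (0,5)R 2/3 ✓
Row 1: (1,0)B 3/3 ✓ · (1,1)B 3/4 ✓ · (1,3)B 1/6 ✗ · (1,4)B 2/8 ✗ · (1,5)R 3/5 ✓
Row 2: (2,0)B 3/3 ✓ · (2,3)R 2/5 ✗ · (2,4)R 2/7 ✗ · (2,5)B 3/5 ✓
Row 3: (3,1)B 1/2 ✓ · (3,2)R 1/2 ✓ · (3,4)B 2/4 ✓ · (3,5)B 2/3 ✓

(0,2), (1,3), (1,4), (2,3), (2,4)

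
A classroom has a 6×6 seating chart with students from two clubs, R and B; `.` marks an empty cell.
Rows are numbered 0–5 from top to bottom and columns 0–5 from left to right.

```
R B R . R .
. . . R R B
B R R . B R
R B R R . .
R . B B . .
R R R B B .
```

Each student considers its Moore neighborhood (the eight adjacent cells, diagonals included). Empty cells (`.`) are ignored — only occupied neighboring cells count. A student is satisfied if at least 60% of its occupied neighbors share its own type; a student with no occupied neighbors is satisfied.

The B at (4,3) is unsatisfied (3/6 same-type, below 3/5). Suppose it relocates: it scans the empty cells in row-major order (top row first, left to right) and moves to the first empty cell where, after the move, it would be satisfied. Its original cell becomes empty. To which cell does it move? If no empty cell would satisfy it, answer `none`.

(4,4)

Vacating (4,3). Empty cells in order:
  (0,3): 0/4 same-type → still unsatisfied.
  (0,5): 1/3 same-type → still unsatisfied.
  (1,0): 2/4 same-type → still unsatisfied.
  (1,1): 2/6 same-type → still unsatisfied.
  (1,2): 1/5 same-type → still unsatisfied.
  (2,3): 1/6 same-type → still unsatisfied.
  (3,4): 1/3 same-type → still unsatisfied.
  (3,5): 1/2 same-type → still unsatisfied.
  (4,1): 2/8 same-type → still unsatisfied.
  (4,4): 2/3 same-type → satisfied — stop here.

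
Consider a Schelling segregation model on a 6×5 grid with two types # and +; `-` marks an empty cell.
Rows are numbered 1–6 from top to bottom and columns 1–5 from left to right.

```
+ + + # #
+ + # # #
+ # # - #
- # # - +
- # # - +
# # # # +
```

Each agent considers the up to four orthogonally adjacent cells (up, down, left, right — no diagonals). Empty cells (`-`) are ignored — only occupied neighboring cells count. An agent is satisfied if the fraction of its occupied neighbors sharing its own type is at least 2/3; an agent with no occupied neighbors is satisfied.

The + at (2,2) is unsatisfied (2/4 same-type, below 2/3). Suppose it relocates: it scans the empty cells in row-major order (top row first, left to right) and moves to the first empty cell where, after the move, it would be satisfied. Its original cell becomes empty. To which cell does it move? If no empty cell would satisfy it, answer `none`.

Vacating (2,2). Empty cells in order:
  (3,4): 0/3 same-type → still unsatisfied.
  (4,1): 1/2 same-type → still unsatisfied.
  (4,4): 1/2 same-type → still unsatisfied.
  (5,1): 0/2 same-type → still unsatisfied.
  (5,4): 1/3 same-type → still unsatisfied.

none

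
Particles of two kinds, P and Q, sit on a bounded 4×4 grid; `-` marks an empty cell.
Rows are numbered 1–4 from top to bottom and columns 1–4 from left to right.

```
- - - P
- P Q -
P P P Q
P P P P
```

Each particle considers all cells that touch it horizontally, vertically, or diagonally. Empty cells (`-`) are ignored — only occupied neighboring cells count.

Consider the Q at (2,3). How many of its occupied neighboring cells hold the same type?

1

Occupied neighbors of (2,3): (1,4)=P, (2,2)=P, (3,2)=P, (3,3)=P, (3,4)=Q.
Same type (Q): 1 of 5.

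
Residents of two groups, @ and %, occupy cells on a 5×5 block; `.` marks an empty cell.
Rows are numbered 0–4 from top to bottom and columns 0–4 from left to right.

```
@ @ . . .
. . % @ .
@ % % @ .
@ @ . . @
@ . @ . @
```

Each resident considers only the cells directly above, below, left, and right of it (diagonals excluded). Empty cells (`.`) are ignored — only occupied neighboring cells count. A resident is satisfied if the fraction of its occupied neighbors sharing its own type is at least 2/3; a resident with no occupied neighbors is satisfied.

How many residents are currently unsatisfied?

6

Row 0: (0,0)@ 1/1 ✓ · (0,1)@ 1/1 ✓
Row 1: (1,2)% 1/2 ✗ · (1,3)@ 1/2 ✗
Row 2: (2,0)@ 1/2 ✗ · (2,1)% 1/3 ✗ · (2,2)% 2/3 ✓ · (2,3)@ 1/2 ✗
Row 3: (3,0)@ 3/3 ✓ · (3,1)@ 1/2 ✗ · (3,4)@ 1/1 ✓
Row 4: (4,0)@ 1/1 ✓ · (4,2)@ 0/0 ✓ · (4,4)@ 1/1 ✓
Unsatisfied: (1,2), (1,3), (2,0), (2,1), (2,3), (3,1) — 6 in total.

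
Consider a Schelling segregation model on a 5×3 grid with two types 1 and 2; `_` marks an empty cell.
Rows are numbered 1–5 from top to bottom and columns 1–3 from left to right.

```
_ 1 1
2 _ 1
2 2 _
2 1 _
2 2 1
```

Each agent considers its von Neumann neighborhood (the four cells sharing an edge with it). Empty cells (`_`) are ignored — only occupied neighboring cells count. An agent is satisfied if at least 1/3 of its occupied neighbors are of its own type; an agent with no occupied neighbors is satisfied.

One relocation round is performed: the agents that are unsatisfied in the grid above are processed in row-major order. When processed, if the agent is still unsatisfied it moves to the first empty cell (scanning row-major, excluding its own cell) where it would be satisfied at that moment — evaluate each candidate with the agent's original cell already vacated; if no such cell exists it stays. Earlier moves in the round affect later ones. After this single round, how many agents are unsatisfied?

0

Initially unsatisfied (in order): (4,2), (5,3).
  (4,2) → (1,1).
  (5,3) → (2,2).
Resulting grid:
1 1 1
2 1 1
2 2 _
2 _ _
2 2 _
All satisfied now.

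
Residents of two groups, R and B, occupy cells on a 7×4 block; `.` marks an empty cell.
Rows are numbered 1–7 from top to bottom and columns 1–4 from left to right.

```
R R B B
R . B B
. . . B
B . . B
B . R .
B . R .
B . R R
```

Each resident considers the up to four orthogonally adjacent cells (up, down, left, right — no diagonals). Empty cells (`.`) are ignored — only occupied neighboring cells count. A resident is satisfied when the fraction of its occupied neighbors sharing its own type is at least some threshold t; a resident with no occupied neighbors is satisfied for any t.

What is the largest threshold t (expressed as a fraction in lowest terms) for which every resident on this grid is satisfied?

(1,1)R 2/2
(1,2)R 1/2
(1,3)B 2/3
(1,4)B 2/2
(2,1)R 1/1
(2,3)B 2/2
(2,4)B 3/3
(3,4)B 2/2
(4,1)B 1/1
(4,4)B 1/1
(5,1)B 2/2
(5,3)R 1/1
(6,1)B 2/2
(6,3)R 2/2
(7,1)B 1/1
(7,3)R 2/2
(7,4)R 1/1
The smallest same-type fraction is 1/2 at (1,2), which reduces to 1/2. Any threshold above that leaves this resident unsatisfied.

1/2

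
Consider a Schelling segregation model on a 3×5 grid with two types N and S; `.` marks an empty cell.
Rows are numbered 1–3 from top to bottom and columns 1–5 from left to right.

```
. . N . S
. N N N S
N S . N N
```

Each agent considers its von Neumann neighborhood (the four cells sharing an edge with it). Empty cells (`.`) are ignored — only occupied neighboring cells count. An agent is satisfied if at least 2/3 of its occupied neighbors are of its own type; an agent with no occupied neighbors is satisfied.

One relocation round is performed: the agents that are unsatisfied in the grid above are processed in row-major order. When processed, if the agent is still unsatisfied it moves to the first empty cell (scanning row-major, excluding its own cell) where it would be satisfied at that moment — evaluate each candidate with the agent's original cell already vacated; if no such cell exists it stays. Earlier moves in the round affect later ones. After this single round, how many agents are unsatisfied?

2

Initially unsatisfied (in order): (2,2), (2,5), (3,1), (3,2), (3,5).
  (2,2) → (1,1).
  (2,5): no empty cell satisfies it; stays.
  (3,1) → (1,2).
  (3,2): now satisfied by earlier moves; stays.
  (3,5) → (1,4).
Resulting grid:
N N N N S
. . N N S
. S . N .
Unsatisfied now: (1,5), (2,5).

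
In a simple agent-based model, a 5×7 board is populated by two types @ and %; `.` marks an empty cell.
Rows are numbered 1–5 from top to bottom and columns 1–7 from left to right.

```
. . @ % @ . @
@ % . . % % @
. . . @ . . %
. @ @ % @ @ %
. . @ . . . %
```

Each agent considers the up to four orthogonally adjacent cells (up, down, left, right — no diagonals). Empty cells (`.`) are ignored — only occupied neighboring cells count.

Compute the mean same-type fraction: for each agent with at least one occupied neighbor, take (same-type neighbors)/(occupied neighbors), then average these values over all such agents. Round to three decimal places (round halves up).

0.430

(1,3)@ 0/1
(1,4)% 0/2
(1,5)@ 0/2
(1,7)@ 1/1
(2,1)@ 0/1
(2,2)% 0/1
(2,5)% 1/2
(2,6)% 1/2
(2,7)@ 1/3
(3,4)@ 0/1
(3,7)% 1/2
(4,2)@ 1/1
(4,3)@ 2/3
(4,4)% 0/3
(4,5)@ 1/2
(4,6)@ 1/2
(4,7)% 2/3
(5,3)@ 1/1
(5,7)% 1/1
Sum over 19 agents: 0/1 + 0/2 + 0/2 + 1/1 + 0/1 + 0/1 + 1/2 + 1/2 + 1/3 + 0/1 + 1/2 + 1/1 + 2/3 + 0/3 + 1/2 + 1/2 + 2/3 + 1/1 + 1/1 = 49/6; mean = 49/6 ÷ 19 = 49/114 = 0.429824… → 0.430.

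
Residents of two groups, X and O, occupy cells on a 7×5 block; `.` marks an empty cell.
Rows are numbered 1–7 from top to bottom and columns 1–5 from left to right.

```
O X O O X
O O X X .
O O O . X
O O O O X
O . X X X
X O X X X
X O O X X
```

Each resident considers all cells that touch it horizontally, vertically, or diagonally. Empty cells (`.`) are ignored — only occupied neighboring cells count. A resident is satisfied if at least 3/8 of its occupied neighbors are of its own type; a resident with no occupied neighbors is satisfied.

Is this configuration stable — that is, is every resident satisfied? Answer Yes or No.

Row 1: (1,1)O 2/3 satisfied · (1,2)X 1/5 not · (1,3)O 2/5 satisfied · (1,4)O 1/4 not · (1,5)X 1/2 satisfied
Row 2: (2,1)O 4/5 satisfied · (2,2)O 6/8 satisfied · (2,3)X 2/7 not · (2,4)X 3/6 satisfied
Row 3: (3,1)O 5/5 satisfied · (3,2)O 7/8 satisfied · (3,3)O 5/7 satisfied · (3,5)X 2/3 satisfied
Row 4: (4,1)O 4/4 satisfied · (4,2)O 6/7 satisfied · (4,3)O 4/6 satisfied · (4,4)O 2/7 not · (4,5)X 3/4 satisfied
Row 5: (5,1)O 3/4 satisfied · (5,3)X 3/7 satisfied · (5,4)X 6/8 satisfied · (5,5)X 4/5 satisfied
Row 6: (6,1)X 1/4 not · (6,2)O 3/7 satisfied · (6,3)X 4/7 satisfied · (6,4)X 7/8 satisfied · (6,5)X 5/5 satisfied
Row 7: (7,1)X 1/3 not · (7,2)O 2/5 satisfied · (7,3)O 2/5 satisfied · (7,4)X 4/5 satisfied · (7,5)X 3/3 satisfied
For instance (1,2) has only 1/5 same-type neighbors, below 3/8.

No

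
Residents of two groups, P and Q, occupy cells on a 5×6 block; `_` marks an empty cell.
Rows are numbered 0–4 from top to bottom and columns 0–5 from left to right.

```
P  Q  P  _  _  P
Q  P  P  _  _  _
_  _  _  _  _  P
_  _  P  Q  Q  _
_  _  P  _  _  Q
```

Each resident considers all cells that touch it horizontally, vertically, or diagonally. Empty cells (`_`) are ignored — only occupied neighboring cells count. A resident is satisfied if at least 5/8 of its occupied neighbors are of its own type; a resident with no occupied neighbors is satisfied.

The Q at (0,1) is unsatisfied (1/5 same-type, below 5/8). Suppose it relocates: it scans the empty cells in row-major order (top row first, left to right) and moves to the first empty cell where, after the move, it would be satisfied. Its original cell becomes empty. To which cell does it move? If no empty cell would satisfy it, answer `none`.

Vacating (0,1). Empty cells in order:
  (0,3): 0/2 same-type → still unsatisfied.
  (0,4): 0/1 same-type → still unsatisfied.
  (1,3): 0/2 same-type → still unsatisfied.
  (1,4): 0/2 same-type → still unsatisfied.
  (1,5): 0/2 same-type → still unsatisfied.
  (2,0): 1/2 same-type → still unsatisfied.
  (2,1): 1/4 same-type → still unsatisfied.
  (2,2): 1/4 same-type → still unsatisfied.
  (2,3): 2/4 same-type → still unsatisfied.
  (2,4): 2/3 same-type → satisfied — stop here.

(2,4)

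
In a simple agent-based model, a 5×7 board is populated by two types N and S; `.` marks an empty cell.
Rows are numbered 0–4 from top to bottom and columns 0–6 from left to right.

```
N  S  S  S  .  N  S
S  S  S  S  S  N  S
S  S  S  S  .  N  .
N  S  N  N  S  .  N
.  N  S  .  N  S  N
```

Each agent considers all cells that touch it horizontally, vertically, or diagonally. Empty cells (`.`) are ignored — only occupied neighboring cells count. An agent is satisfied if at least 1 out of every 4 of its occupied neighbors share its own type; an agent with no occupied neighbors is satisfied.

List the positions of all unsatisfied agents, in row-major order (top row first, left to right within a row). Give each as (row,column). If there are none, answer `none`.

(0,0)

Row 0: (0,0)N 0/3 ✗ · (0,1)S 4/5 ✓ · (0,2)S 5/5 ✓ · (0,3)S 4/4 ✓ · (0,5)N 1/4 ✓ · (0,6)S 1/3 ✓
Row 1: (1,0)S 4/5 ✓ · (1,1)S 7/8 ✓ · (1,2)S 8/8 ✓ · (1,3)S 6/6 ✓ · (1,4)S 3/6 ✓ · (1,5)N 2/5 ✓ · (1,6)S 1/4 ✓
Row 2: (2,0)S 4/5 ✓ · (2,1)S 6/8 ✓ · (2,2)S 6/8 ✓ · (2,3)S 5/7 ✓ · (2,5)N 2/5 ✓
Row 3: (3,0)N 1/4 ✓ · (3,1)S 4/7 ✓ · (3,2)N 2/7 ✓ · (3,3)N 2/6 ✓ · (3,4)S 2/5 ✓ · (3,6)N 2/3 ✓
Row 4: (4,1)N 2/4 ✓ · (4,2)S 1/4 ✓ · (4,4)N 1/3 ✓ · (4,5)S 1/4 ✓ · (4,6)N 1/2 ✓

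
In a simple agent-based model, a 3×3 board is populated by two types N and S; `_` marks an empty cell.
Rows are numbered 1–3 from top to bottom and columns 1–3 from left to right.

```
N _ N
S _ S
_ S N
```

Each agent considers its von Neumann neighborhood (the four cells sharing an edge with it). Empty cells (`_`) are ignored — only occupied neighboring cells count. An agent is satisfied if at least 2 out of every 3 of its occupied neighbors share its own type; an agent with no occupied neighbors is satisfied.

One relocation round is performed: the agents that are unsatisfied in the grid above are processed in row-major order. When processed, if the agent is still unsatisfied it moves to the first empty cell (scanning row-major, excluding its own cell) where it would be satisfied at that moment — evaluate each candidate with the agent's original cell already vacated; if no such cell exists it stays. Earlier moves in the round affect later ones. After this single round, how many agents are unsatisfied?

2

Initially unsatisfied (in order): (1,1), (1,3), (2,1), (2,3), (3,2), (3,3).
  (1,1) → (1,2).
  (1,3): no empty cell satisfies it; stays.
  (2,1): now satisfied by earlier moves; stays.
  (2,3) → (2,2).
  (3,2) → (3,1).
  (3,3): now satisfied by earlier moves; stays.
Resulting grid:
_ N N
S S _
S _ N
Unsatisfied now: (1,2), (2,2).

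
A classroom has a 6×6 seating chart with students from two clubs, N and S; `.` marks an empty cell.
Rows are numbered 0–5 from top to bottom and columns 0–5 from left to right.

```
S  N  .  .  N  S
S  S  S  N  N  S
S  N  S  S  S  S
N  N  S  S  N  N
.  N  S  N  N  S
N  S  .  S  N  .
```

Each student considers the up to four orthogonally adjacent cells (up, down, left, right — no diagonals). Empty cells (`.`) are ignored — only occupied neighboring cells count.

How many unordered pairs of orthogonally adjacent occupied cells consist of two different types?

Scan each occupied cell's neighbors to the right and below so each pair is counted once.
From row 0: 3 unlike of 6 pairs (running 3/6).
From row 1: 5 unlike of 11 pairs (running 8/17).
From row 2: 5 unlike of 11 pairs (running 13/28).
From row 3: 4 unlike of 10 pairs (running 17/38).
From row 4: 5 unlike of 7 pairs (running 22/45).
From row 5: 2 unlike of 2 pairs (running 24/47).
Total adjacent occupied pairs: 47; unlike-type pairs: 24.

24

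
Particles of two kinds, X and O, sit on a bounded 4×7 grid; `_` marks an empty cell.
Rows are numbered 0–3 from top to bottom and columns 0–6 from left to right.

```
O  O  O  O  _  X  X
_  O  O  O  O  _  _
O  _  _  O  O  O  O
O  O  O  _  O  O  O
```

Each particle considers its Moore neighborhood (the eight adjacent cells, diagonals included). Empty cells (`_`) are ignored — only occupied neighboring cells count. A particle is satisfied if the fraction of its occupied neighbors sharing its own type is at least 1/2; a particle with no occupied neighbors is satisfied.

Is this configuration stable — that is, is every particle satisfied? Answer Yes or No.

Yes

Row 0: (0,0)O 2/2 satisfied · (0,1)O 4/4 satisfied · (0,2)O 5/5 satisfied · (0,3)O 4/4 satisfied · (0,5)X 1/2 satisfied · (0,6)X 1/1 satisfied
Row 1: (1,1)O 5/5 satisfied · (1,2)O 6/6 satisfied · (1,3)O 6/6 satisfied · (1,4)O 5/6 satisfied
Row 2: (2,0)O 3/3 satisfied · (2,3)O 6/6 satisfied · (2,4)O 6/6 satisfied · (2,5)O 6/6 satisfied · (2,6)O 3/3 satisfied
Row 3: (3,0)O 2/2 satisfied · (3,1)O 3/3 satisfied · (3,2)O 2/2 satisfied · (3,4)O 4/4 satisfied · (3,5)O 5/5 satisfied · (3,6)O 3/3 satisfied
All meet the threshold, so the configuration is stable.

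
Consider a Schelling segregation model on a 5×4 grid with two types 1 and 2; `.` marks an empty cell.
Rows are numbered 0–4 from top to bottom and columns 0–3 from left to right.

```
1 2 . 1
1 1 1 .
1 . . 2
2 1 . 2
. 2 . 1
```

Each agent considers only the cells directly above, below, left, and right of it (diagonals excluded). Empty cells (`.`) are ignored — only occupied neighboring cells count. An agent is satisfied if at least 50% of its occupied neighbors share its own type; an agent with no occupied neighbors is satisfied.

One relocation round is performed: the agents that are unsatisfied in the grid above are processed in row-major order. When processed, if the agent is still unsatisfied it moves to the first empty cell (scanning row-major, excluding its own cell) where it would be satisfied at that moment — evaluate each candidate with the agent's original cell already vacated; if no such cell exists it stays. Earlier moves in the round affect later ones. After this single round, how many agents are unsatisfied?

Initially unsatisfied (in order): (0,1), (3,0), (3,1), (4,1), (4,3).
  (0,1) → (2,2).
  (3,0) → (3,2).
  (3,1) → (0,1).
  (4,1): now satisfied by earlier moves; stays.
  (4,3) → (0,2).
Resulting grid:
1 1 1 1
1 1 1 .
1 . 2 2
. . 2 2
. 2 . .
All satisfied now.

0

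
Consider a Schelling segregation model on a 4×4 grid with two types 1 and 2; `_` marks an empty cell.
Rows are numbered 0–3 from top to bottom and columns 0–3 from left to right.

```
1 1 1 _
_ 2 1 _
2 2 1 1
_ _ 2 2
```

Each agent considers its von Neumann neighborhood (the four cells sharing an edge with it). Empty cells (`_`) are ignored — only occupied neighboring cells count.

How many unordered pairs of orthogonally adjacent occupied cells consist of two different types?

Scan each occupied cell's neighbors to the right and below so each pair is counted once.
Row 0: 1(0,0)–1(0,1)= 1(0,1)–1(0,2)= 1(0,1)–2(1,1)≠ 1(0,2)–1(1,2)=  → 1/4 unlike.
Row 1: 2(1,1)–1(1,2)≠ 2(1,1)–2(2,1)= 1(1,2)–1(2,2)=  → 1/3 unlike.
Row 2: 2(2,0)–2(2,1)= 2(2,1)–1(2,2)≠ 1(2,2)–1(2,3)= 1(2,2)–2(3,2)≠ 1(2,3)–2(3,3)≠  → 3/5 unlike.
Row 3: 2(3,2)–2(3,3)=  → 0/1 unlike.
Total adjacent occupied pairs: 13; unlike-type pairs: 5.

5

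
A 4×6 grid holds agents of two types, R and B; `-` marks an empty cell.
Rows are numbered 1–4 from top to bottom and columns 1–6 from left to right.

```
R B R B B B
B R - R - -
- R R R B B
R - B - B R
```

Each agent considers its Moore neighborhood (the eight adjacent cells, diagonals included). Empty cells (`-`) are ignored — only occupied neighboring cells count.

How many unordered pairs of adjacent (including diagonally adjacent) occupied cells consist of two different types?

Scan each occupied cell's neighbors to the right and below (and the two forward diagonals) so each pair is counted once.
Row 1: R(1,1)–B(1,2)≠ R(1,1)–B(2,1)≠ R(1,1)–R(2,2)= B(1,2)–R(1,3)≠ B(1,2)–R(2,2)≠ B(1,2)–B(2,1)= R(1,3)–B(1,4)≠ R(1,3)–R(2,4)= R(1,3)–R(2,2)= B(1,4)–B(1,5)= B(1,4)–R(2,4)≠ B(1,5)–B(1,6)= B(1,5)–R(2,4)≠  → 7/13 unlike.
Row 2: B(2,1)–R(2,2)≠ B(2,1)–R(3,2)≠ R(2,2)–R(3,2)= R(2,2)–R(3,3)= R(2,4)–R(3,4)= R(2,4)–B(3,5)≠ R(2,4)–R(3,3)=  → 3/7 unlike.
Row 3: R(3,2)–R(3,3)= R(3,2)–B(4,3)≠ R(3,2)–R(4,1)= R(3,3)–R(3,4)= R(3,3)–B(4,3)≠ R(3,4)–B(3,5)≠ R(3,4)–B(4,5)≠ R(3,4)–B(4,3)≠ B(3,5)–B(3,6)= B(3,5)–B(4,5)= B(3,5)–R(4,6)≠ B(3,6)–R(4,6)≠ B(3,6)–B(4,5)=  → 7/13 unlike.
Row 4: B(4,5)–R(4,6)≠  → 1/1 unlike.
Total adjacent occupied pairs: 34; unlike-type pairs: 18.

18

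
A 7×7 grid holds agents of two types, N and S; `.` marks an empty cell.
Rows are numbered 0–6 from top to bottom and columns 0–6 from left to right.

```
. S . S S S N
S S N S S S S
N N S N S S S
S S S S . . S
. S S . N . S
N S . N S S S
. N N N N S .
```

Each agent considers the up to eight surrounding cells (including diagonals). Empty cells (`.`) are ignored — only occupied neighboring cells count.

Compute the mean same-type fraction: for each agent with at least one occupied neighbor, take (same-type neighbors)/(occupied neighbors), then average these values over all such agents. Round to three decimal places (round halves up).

0.642

Row 0: (0,1)S 2/3 · (0,3)S 3/4 · (0,4)S 5/5 · (0,5)S 4/5 · (0,6)N 0/3
Row 1: (1,0)S 2/4 · (1,1)S 3/6 · (1,2)N 2/7 · (1,3)S 5/7 · (1,4)S 7/8 · (1,5)S 7/8 · (1,6)S 4/5
Row 2: (2,0)N 1/5 · (2,1)N 2/8 · (2,2)S 5/8 · (2,3)N 1/7 · (2,4)S 5/6 · (2,5)S 6/6 · (2,6)S 4/4
Row 3: (3,0)S 2/4 · (3,1)S 5/7 · (3,2)S 5/7 · (3,3)S 4/6 · (3,6)S 3/3
Row 4: (4,1)S 5/6 · (4,2)S 5/6 · (4,4)N 1/4 · (4,6)S 3/3
Row 5: (5,0)N 1/3 · (5,1)S 2/5 · (5,3)N 4/6 · (5,4)S 2/6 · (5,5)S 4/6 · (5,6)S 3/3
Row 6: (6,1)N 2/3 · (6,2)N 3/4 · (6,3)N 3/4 · (6,4)N 2/5 · (6,5)S 3/4
Sum over 39 agents: 2/3 + 3/4 + 5/5 + 4/5 + 0/3 + 2/4 + 3/6 + 2/7 + 5/7 + 7/8 + 7/8 + 4/5 + 1/5 + 2/8 + 5/8 + 1/7 + 5/6 + 6/6 + 4/4 + 2/4 + 5/7 + 5/7 + 4/6 + 3/3 + 5/6 + 5/6 + 1/4 + 3/3 + 1/3 + 2/5 + 4/6 + 2/6 + 4/6 + 3/3 + 2/3 + 3/4 + 3/4 + 2/5 + 3/4 = 7013/280; mean = 7013/280 ÷ 39 = 7013/10920 = 0.642216… → 0.642.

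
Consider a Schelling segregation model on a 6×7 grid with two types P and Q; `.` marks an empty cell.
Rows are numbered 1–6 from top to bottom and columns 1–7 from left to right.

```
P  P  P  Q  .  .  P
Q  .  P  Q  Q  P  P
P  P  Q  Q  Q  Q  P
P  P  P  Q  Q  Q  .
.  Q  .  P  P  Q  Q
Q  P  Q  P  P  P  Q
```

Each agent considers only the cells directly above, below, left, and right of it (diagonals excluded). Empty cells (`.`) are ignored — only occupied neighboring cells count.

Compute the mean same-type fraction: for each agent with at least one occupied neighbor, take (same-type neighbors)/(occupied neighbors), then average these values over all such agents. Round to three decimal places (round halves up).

Row 1: (1,1)P 1/2 · (1,2)P 2/2 · (1,3)P 2/3 · (1,4)Q 1/2 · (1,7)P 1/1
Row 2: (2,1)Q 0/2 · (2,3)P 1/3 · (2,4)Q 3/4 · (2,5)Q 2/3 · (2,6)P 1/3 · (2,7)P 3/3
Row 3: (3,1)P 2/3 · (3,2)P 2/3 · (3,3)Q 1/4 · (3,4)Q 4/4 · (3,5)Q 4/4 · (3,6)Q 2/4 · (3,7)P 1/2
Row 4: (4,1)P 2/2 · (4,2)P 3/4 · (4,3)P 1/3 · (4,4)Q 2/4 · (4,5)Q 3/4 · (4,6)Q 3/3
Row 5: (5,2)Q 0/2 · (5,4)P 2/3 · (5,5)P 2/4 · (5,6)Q 2/4 · (5,7)Q 2/2
Row 6: (6,1)Q 0/1 · (6,2)P 0/3 · (6,3)Q 0/2 · (6,4)P 2/3 · (6,5)P 3/3 · (6,6)P 1/3 · (6,7)Q 1/2
Sum over 36 agents: 1/2 + 2/2 + 2/3 + 1/2 + 1/1 + 0/2 + 1/3 + 3/4 + 2/3 + 1/3 + 3/3 + 2/3 + 2/3 + 1/4 + 4/4 + 4/4 + 2/4 + 1/2 + 2/2 + 3/4 + 1/3 + 2/4 + 3/4 + 3/3 + 0/2 + 2/3 + 2/4 + 2/4 + 2/2 + 0/1 + 0/3 + 0/2 + 2/3 + 3/3 + 1/3 + 1/2 = 125/6; mean = 125/6 ÷ 36 = 125/216 = 0.578703… → 0.579.

0.579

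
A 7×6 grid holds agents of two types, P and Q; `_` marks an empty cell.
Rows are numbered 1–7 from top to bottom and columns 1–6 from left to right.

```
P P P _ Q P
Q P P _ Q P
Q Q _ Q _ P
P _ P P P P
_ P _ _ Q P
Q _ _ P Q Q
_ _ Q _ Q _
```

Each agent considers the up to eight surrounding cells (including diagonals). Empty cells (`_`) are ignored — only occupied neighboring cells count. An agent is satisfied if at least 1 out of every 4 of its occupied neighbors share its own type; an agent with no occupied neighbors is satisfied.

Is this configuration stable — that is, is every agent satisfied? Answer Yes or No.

No

(1,1)P 2/3 satisfied
(1,2)P 4/5 satisfied
(1,3)P 3/3 satisfied
(1,5)Q 1/3 satisfied
(1,6)P 1/3 satisfied
(2,1)Q 2/5 satisfied
(2,2)P 4/7 satisfied
(2,3)P 3/5 satisfied
(2,5)Q 2/5 satisfied
(2,6)P 2/4 satisfied
(3,1)Q 2/4 satisfied
(3,2)Q 2/6 satisfied
(3,4)Q 1/5 not
(3,6)P 3/4 satisfied
(4,1)P 1/3 satisfied
(4,3)P 2/4 satisfied
(4,4)P 2/4 satisfied
(4,5)P 4/6 satisfied
(4,6)P 3/4 satisfied
(5,2)P 2/3 satisfied
(5,5)Q 2/7 satisfied
(5,6)P 2/5 satisfied
(6,1)Q 0/1 not
(6,4)P 0/4 not
(6,5)Q 3/5 satisfied
(6,6)Q 3/4 satisfied
(7,3)Q 0/1 not
(7,5)Q 2/3 satisfied
For instance (3,4) has only 1/5 same-type neighbors, below 1/4.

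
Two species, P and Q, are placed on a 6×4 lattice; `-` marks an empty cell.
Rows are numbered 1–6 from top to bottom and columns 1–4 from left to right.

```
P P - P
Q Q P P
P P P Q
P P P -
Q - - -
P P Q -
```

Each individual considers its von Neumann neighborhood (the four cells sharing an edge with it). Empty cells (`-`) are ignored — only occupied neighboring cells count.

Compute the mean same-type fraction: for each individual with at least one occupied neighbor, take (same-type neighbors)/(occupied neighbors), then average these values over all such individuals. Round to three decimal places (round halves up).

0.542

(1,1)P 1/2
(1,2)P 1/2
(1,4)P 1/1
(2,1)Q 1/3
(2,2)Q 1/4
(2,3)P 2/3
(2,4)P 2/3
(3,1)P 2/3
(3,2)P 3/4
(3,3)P 3/4
(3,4)Q 0/2
(4,1)P 2/3
(4,2)P 3/3
(4,3)P 2/2
(5,1)Q 0/2
(6,1)P 1/2
(6,2)P 1/2
(6,3)Q 0/1
Sum over 18 individuals: 1/2 + 1/2 + 1/1 + 1/3 + 1/4 + 2/3 + 2/3 + 2/3 + 3/4 + 3/4 + 0/2 + 2/3 + 3/3 + 2/2 + 0/2 + 1/2 + 1/2 + 0/1 = 39/4; mean = 39/4 ÷ 18 = 13/24 = 0.541666… → 0.542.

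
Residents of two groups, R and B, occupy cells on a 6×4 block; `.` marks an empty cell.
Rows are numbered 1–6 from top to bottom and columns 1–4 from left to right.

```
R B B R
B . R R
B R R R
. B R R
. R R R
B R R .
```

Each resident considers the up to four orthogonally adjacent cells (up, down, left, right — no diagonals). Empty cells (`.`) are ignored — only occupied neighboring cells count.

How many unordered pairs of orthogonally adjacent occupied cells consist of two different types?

Scan each occupied cell's neighbors to the right and below so each pair is counted once.
Row 1: R(1,1)–B(1,2)≠ R(1,1)–B(2,1)≠ B(1,2)–B(1,3)= B(1,3)–R(1,4)≠ B(1,3)–R(2,3)≠ R(1,4)–R(2,4)=  → 4/6 unlike.
Row 2: B(2,1)–B(3,1)= R(2,3)–R(2,4)= R(2,3)–R(3,3)= R(2,4)–R(3,4)=  → 0/4 unlike.
Row 3: B(3,1)–R(3,2)≠ R(3,2)–R(3,3)= R(3,2)–B(4,2)≠ R(3,3)–R(3,4)= R(3,3)–R(4,3)= R(3,4)–R(4,4)=  → 2/6 unlike.
Row 4: B(4,2)–R(4,3)≠ B(4,2)–R(5,2)≠ R(4,3)–R(4,4)= R(4,3)–R(5,3)= R(4,4)–R(5,4)=  → 2/5 unlike.
Row 5: R(5,2)–R(5,3)= R(5,2)–R(6,2)= R(5,3)–R(5,4)= R(5,3)–R(6,3)=  → 0/4 unlike.
Row 6: B(6,1)–R(6,2)≠ R(6,2)–R(6,3)=  → 1/2 unlike.
Total adjacent occupied pairs: 27; unlike-type pairs: 9.

9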